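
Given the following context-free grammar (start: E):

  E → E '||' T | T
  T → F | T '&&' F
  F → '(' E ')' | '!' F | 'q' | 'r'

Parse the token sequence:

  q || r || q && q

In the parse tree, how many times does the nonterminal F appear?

[E [E [E [T [F q]]] || [T [F r]]] || [T [T [F q]] && [F q]]]

4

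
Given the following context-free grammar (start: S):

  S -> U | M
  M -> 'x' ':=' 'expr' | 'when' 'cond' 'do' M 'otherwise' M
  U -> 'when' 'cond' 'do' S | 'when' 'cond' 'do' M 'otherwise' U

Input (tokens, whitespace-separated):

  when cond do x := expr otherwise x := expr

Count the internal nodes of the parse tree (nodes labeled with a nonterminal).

4

[S [M when cond do [M x := expr] otherwise [M x := expr]]]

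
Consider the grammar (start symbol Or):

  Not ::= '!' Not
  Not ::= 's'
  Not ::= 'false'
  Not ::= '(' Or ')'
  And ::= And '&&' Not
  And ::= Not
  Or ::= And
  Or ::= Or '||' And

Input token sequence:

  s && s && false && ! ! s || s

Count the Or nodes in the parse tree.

[Or [Or [And [And [And [And [Not s]] && [Not s]] && [Not false]] && [Not ! [Not ! [Not s]]]]] || [And [Not s]]]

2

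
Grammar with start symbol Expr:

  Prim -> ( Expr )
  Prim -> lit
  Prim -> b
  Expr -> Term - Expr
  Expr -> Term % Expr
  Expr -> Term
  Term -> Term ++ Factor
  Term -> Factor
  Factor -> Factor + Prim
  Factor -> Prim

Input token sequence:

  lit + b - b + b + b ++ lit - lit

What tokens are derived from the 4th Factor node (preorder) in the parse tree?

[Expr [Term [Factor [Factor [Prim lit]] + [Prim b]]] - [Expr [Term [Term [Factor [Factor [Factor [Prim b]] + [Prim b]] + [Prim b]]] ++ [Factor [Prim lit]]] - [Expr [Term [Factor [Prim lit]]]]]]

b + b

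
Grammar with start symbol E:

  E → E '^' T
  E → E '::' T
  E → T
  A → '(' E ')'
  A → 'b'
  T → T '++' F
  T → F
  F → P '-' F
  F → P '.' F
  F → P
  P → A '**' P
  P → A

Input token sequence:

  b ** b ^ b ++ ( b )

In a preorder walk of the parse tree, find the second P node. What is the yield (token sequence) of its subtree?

[E [E [T [F [P [A b] ** [P [A b]]]]]] ^ [T [T [F [P [A b]]]] ++ [F [P [A ( [E [T [F [P [A b]]]]] )]]]]]

b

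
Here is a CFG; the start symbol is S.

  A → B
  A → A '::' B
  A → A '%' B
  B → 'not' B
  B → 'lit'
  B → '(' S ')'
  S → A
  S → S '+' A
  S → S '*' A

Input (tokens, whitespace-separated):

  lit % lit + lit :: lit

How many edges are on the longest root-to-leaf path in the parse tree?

5

[S [S [A [A [B lit]] % [B lit]]] + [A [A [B lit]] :: [B lit]]]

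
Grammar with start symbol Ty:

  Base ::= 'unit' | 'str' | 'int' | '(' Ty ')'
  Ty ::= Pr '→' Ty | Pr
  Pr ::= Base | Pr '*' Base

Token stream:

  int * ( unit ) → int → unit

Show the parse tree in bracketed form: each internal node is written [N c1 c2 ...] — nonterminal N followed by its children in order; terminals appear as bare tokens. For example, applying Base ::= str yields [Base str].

[Ty [Pr [Pr [Base int]] * [Base ( [Ty [Pr [Base unit]]] )]] → [Ty [Pr [Base int]] → [Ty [Pr [Base unit]]]]]

Ty
Pr → Ty
Pr * Base → Ty
Base * Base → Ty
int * Base → Ty
int * ( Ty ) → Ty
int * ( Pr ) → Ty
int * ( Base ) → Ty
int * ( unit ) → Ty
int * ( unit ) → Pr → Ty
int * ( unit ) → Base → Ty
int * ( unit ) → int → Ty
int * ( unit ) → int → Pr
int * ( unit ) → int → Base
int * ( unit ) → int → unit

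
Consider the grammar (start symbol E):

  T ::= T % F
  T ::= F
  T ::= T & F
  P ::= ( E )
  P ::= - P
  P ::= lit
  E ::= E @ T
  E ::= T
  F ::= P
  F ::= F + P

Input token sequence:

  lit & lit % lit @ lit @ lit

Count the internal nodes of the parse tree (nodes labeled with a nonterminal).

[E [E [E [T [T [T [F [P lit]]] & [F [P lit]]] % [F [P lit]]]] @ [T [F [P lit]]]] @ [T [F [P lit]]]]

18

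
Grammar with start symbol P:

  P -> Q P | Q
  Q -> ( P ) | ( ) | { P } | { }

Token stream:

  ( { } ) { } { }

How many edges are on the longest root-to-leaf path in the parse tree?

4

[P [Q ( [P [Q { }]] )] [P [Q { }] [P [Q { }]]]]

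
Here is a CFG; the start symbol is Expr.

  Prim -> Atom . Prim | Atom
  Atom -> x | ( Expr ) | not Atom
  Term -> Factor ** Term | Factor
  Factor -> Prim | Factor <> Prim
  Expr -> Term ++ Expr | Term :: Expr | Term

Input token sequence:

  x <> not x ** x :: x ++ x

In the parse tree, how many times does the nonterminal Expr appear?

3

[Expr [Term [Factor [Factor [Prim [Atom x]]] <> [Prim [Atom not [Atom x]]]] ** [Term [Factor [Prim [Atom x]]]]] :: [Expr [Term [Factor [Prim [Atom x]]]] ++ [Expr [Term [Factor [Prim [Atom x]]]]]]]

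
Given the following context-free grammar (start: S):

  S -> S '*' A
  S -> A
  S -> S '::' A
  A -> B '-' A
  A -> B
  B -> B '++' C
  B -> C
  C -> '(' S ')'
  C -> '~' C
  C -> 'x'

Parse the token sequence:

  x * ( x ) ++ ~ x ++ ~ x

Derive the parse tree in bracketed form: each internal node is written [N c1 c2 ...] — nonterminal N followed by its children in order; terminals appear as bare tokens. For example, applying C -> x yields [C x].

S
S * A
A * A
B * A
C * A
x * A
x * B
x * B ++ C
x * B ++ C ++ C
x * C ++ C ++ C
x * ( S ) ++ C ++ C
x * ( A ) ++ C ++ C
x * ( B ) ++ C ++ C
x * ( C ) ++ C ++ C
x * ( x ) ++ C ++ C
x * ( x ) ++ ~ C ++ C
x * ( x ) ++ ~ x ++ C
x * ( x ) ++ ~ x ++ ~ C
x * ( x ) ++ ~ x ++ ~ x

[S [S [A [B [C x]]]] * [A [B [B [B [C ( [S [A [B [C x]]]] )]] ++ [C ~ [C x]]] ++ [C ~ [C x]]]]]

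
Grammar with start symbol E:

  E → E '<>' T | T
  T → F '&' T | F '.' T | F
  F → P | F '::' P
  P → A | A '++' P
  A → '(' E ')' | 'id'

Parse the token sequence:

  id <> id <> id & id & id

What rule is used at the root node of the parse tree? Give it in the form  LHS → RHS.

E → E '<>' T

[E [E [E [T [F [P [A id]]]]] <> [T [F [P [A id]]]]] <> [T [F [P [A id]]] & [T [F [P [A id]]] & [T [F [P [A id]]]]]]]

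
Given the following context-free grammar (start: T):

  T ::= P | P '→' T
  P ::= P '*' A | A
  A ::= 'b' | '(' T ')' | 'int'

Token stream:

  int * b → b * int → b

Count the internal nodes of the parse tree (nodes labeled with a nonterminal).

[T [P [P [A int]] * [A b]] → [T [P [P [A b]] * [A int]] → [T [P [A b]]]]]

13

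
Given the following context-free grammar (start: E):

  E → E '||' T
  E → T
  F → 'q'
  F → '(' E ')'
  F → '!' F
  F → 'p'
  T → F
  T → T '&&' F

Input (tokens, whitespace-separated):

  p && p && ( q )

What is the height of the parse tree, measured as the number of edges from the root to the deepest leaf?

[E [T [T [T [F p]] && [F p]] && [F ( [E [T [F q]]] )]]]

6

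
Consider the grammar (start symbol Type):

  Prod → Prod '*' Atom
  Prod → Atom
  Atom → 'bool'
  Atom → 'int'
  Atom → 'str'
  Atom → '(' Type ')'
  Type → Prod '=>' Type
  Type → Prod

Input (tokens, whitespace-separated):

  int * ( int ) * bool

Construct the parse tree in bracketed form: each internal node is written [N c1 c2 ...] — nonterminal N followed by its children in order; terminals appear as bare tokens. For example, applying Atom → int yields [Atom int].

Type
Prod
Prod * Atom
Prod * Atom * Atom
Atom * Atom * Atom
int * Atom * Atom
int * ( Type ) * Atom
int * ( Prod ) * Atom
int * ( Atom ) * Atom
int * ( int ) * Atom
int * ( int ) * bool

[Type [Prod [Prod [Prod [Atom int]] * [Atom ( [Type [Prod [Atom int]]] )]] * [Atom bool]]]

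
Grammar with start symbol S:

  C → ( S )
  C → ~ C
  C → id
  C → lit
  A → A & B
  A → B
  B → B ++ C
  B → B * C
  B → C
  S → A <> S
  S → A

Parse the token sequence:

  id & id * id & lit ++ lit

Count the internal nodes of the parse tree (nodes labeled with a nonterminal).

[S [A [A [A [B [C id]]] & [B [B [C id]] * [C id]]] & [B [B [C lit]] ++ [C lit]]]]

14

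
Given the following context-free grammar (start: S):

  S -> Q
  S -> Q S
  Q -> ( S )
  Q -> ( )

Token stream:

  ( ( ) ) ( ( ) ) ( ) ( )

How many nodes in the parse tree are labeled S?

6

[S [Q ( [S [Q ( )]] )] [S [Q ( [S [Q ( )]] )] [S [Q ( )] [S [Q ( )]]]]]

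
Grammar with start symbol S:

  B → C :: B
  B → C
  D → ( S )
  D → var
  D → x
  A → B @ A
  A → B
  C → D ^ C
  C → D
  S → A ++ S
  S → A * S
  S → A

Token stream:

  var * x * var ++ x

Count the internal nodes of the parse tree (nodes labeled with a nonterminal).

[S [A [B [C [D var]]]] * [S [A [B [C [D x]]]] * [S [A [B [C [D var]]]] ++ [S [A [B [C [D x]]]]]]]]

20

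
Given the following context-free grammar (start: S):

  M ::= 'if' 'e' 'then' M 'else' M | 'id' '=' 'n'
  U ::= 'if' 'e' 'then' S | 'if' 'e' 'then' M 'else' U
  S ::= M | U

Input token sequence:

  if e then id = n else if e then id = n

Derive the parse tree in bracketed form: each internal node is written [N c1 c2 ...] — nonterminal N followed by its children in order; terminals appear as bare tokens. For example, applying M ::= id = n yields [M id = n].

S
U
if e then M else U
if e then id = n else U
if e then id = n else if e then S
if e then id = n else if e then M
if e then id = n else if e then id = n

[S [U if e then [M id = n] else [U if e then [S [M id = n]]]]]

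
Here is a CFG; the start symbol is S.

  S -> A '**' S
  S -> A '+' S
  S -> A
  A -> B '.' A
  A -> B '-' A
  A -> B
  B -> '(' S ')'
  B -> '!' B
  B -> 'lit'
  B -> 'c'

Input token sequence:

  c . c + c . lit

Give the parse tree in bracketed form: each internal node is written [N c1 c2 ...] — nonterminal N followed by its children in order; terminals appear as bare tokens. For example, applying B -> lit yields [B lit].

S
A + S
B . A + S
c . A + S
c . B + S
c . c + S
c . c + A
c . c + B . A
c . c + c . A
c . c + c . B
c . c + c . lit

[S [A [B c] . [A [B c]]] + [S [A [B c] . [A [B lit]]]]]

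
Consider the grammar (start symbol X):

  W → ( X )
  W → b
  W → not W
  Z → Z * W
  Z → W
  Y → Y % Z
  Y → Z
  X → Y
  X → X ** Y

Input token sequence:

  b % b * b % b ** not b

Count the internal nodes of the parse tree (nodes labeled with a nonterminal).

[X [X [Y [Y [Y [Z [W b]]] % [Z [Z [W b]] * [W b]]] % [Z [W b]]]] ** [Y [Z [W not [W b]]]]]

17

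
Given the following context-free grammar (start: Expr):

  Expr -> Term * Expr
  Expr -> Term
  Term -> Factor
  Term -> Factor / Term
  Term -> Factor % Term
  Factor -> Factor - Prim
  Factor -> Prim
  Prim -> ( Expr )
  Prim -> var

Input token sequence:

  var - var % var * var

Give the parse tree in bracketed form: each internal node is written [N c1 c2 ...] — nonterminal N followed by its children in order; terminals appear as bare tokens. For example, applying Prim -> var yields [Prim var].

Expr
Term * Expr
Factor % Term * Expr
Factor - Prim % Term * Expr
Prim - Prim % Term * Expr
var - Prim % Term * Expr
var - var % Term * Expr
var - var % Factor * Expr
var - var % Prim * Expr
var - var % var * Expr
var - var % var * Term
var - var % var * Factor
var - var % var * Prim
var - var % var * var

[Expr [Term [Factor [Factor [Prim var]] - [Prim var]] % [Term [Factor [Prim var]]]] * [Expr [Term [Factor [Prim var]]]]]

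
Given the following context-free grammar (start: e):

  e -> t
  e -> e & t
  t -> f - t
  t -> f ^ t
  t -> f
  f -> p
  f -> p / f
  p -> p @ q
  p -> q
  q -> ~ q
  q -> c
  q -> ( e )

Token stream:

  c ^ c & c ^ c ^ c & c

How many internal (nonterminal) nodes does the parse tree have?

[e [e [e [t [f [p [q c]]] ^ [t [f [p [q c]]]]]] & [t [f [p [q c]]] ^ [t [f [p [q c]]] ^ [t [f [p [q c]]]]]]] & [t [f [p [q c]]]]]

27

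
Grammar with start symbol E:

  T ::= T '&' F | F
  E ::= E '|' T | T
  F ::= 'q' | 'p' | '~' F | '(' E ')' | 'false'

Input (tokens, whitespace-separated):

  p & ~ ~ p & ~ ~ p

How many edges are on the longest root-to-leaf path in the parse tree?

[E [T [T [T [F p]] & [F ~ [F ~ [F p]]]] & [F ~ [F ~ [F p]]]]]

6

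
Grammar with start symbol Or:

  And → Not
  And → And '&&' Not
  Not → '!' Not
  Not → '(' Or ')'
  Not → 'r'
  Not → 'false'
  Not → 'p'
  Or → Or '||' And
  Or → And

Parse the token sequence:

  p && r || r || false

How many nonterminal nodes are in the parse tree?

11

[Or [Or [Or [And [And [Not p]] && [Not r]]] || [And [Not r]]] || [And [Not false]]]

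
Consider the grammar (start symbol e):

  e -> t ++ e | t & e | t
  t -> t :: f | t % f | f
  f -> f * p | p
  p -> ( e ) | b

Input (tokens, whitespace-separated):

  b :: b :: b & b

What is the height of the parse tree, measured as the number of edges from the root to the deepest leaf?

[e [t [t [t [f [p b]]] :: [f [p b]]] :: [f [p b]]] & [e [t [f [p b]]]]]

6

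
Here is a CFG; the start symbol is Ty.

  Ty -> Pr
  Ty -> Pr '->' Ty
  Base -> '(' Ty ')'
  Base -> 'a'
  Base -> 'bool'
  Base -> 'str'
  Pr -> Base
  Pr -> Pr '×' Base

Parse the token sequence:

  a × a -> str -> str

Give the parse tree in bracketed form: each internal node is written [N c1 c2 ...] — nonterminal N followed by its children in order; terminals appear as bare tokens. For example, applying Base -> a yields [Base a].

Ty
Pr -> Ty
Pr × Base -> Ty
Base × Base -> Ty
a × Base -> Ty
a × a -> Ty
a × a -> Pr -> Ty
a × a -> Base -> Ty
a × a -> str -> Ty
a × a -> str -> Pr
a × a -> str -> Base
a × a -> str -> str

[Ty [Pr [Pr [Base a]] × [Base a]] -> [Ty [Pr [Base str]] -> [Ty [Pr [Base str]]]]]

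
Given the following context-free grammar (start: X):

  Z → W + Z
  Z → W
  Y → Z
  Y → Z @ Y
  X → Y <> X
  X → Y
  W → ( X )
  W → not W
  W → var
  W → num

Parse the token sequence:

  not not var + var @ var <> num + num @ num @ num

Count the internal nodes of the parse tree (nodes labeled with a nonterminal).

[X [Y [Z [W not [W not [W var]]] + [Z [W var]]] @ [Y [Z [W var]]]] <> [X [Y [Z [W num] + [Z [W num]]] @ [Y [Z [W num]] @ [Y [Z [W num]]]]]]]

23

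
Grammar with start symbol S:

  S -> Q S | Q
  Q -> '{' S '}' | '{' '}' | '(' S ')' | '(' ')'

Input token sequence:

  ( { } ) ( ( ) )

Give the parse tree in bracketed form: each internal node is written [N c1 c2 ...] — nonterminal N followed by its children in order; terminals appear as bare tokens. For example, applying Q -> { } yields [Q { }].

S
Q S
( S ) S
( Q ) S
( { } ) S
( { } ) Q
( { } ) ( S )
( { } ) ( Q )
( { } ) ( ( ) )

[S [Q ( [S [Q { }]] )] [S [Q ( [S [Q ( )]] )]]]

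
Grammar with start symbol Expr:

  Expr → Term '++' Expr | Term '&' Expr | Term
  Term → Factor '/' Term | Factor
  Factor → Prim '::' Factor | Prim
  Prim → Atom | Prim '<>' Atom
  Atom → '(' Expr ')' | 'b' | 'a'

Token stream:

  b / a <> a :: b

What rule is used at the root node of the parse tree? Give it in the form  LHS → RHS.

Expr → Term

[Expr [Term [Factor [Prim [Atom b]]] / [Term [Factor [Prim [Prim [Atom a]] <> [Atom a]] :: [Factor [Prim [Atom b]]]]]]]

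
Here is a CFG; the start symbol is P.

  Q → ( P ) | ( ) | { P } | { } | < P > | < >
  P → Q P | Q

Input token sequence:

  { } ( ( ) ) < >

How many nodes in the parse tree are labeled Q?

4

[P [Q { }] [P [Q ( [P [Q ( )]] )] [P [Q < >]]]]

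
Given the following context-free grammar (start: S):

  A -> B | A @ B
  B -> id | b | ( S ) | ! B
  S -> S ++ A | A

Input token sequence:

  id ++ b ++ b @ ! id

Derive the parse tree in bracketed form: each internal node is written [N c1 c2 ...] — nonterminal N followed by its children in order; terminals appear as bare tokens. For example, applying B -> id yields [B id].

[S [S [S [A [B id]]] ++ [A [B b]]] ++ [A [A [B b]] @ [B ! [B id]]]]

S
S ++ A
S ++ A ++ A
A ++ A ++ A
B ++ A ++ A
id ++ A ++ A
id ++ B ++ A
id ++ b ++ A
id ++ b ++ A @ B
id ++ b ++ B @ B
id ++ b ++ b @ B
id ++ b ++ b @ ! B
id ++ b ++ b @ ! id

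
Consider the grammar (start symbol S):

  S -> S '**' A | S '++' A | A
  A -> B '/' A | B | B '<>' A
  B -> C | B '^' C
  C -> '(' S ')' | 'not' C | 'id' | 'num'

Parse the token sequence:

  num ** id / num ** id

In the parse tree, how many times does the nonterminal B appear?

4

[S [S [S [A [B [C num]]]] ** [A [B [C id]] / [A [B [C num]]]]] ** [A [B [C id]]]]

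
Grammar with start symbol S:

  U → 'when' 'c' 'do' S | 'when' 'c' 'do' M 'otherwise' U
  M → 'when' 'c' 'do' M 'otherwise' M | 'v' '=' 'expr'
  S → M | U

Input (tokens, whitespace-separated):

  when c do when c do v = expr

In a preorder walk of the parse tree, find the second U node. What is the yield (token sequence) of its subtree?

when c do v = expr

[S [U when c do [S [U when c do [S [M v = expr]]]]]]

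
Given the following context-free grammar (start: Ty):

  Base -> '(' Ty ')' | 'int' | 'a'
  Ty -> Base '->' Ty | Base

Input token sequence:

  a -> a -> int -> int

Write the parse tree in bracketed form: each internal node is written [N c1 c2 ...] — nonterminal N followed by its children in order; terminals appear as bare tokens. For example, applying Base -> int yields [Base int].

[Ty [Base a] -> [Ty [Base a] -> [Ty [Base int] -> [Ty [Base int]]]]]

Ty
Base -> Ty
a -> Ty
a -> Base -> Ty
a -> a -> Ty
a -> a -> Base -> Ty
a -> a -> int -> Ty
a -> a -> int -> Base
a -> a -> int -> int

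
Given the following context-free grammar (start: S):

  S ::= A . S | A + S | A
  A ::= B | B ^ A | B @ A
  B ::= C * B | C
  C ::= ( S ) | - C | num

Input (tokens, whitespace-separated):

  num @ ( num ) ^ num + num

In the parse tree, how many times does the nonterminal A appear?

[S [A [B [C num]] @ [A [B [C ( [S [A [B [C num]]]] )]] ^ [A [B [C num]]]]] + [S [A [B [C num]]]]]

5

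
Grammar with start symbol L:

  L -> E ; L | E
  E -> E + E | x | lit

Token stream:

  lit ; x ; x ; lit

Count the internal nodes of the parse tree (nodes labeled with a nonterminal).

8

[L [E lit] ; [L [E x] ; [L [E x] ; [L [E lit]]]]]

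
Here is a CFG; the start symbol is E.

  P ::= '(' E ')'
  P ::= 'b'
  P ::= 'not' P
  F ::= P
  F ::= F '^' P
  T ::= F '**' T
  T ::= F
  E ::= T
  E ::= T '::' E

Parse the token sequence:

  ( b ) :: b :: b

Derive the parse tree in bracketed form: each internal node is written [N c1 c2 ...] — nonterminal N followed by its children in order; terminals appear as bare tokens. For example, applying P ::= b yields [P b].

[E [T [F [P ( [E [T [F [P b]]]] )]]] :: [E [T [F [P b]]] :: [E [T [F [P b]]]]]]

E
T :: E
F :: E
P :: E
( E ) :: E
( T ) :: E
( F ) :: E
( P ) :: E
( b ) :: E
( b ) :: T :: E
( b ) :: F :: E
( b ) :: P :: E
( b ) :: b :: E
( b ) :: b :: T
( b ) :: b :: F
( b ) :: b :: P
( b ) :: b :: b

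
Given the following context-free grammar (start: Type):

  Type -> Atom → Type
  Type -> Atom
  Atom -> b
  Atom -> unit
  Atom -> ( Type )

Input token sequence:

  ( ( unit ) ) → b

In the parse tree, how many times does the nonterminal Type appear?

4

[Type [Atom ( [Type [Atom ( [Type [Atom unit]] )]] )] → [Type [Atom b]]]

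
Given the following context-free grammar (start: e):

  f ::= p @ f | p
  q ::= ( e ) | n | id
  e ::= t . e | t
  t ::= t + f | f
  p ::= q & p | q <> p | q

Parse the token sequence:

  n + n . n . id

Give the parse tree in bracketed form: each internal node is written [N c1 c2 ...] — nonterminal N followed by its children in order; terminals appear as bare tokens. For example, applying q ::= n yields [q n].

[e [t [t [f [p [q n]]]] + [f [p [q n]]]] . [e [t [f [p [q n]]]] . [e [t [f [p [q id]]]]]]]

e
t . e
t + f . e
f + f . e
p + f . e
q + f . e
n + f . e
n + p . e
n + q . e
n + n . e
n + n . t . e
n + n . f . e
n + n . p . e
n + n . q . e
n + n . n . e
n + n . n . t
n + n . n . f
n + n . n . p
n + n . n . q
n + n . n . id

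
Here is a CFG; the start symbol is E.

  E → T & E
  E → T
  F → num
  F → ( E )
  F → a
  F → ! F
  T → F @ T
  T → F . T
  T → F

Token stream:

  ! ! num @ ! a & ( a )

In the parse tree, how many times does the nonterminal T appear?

[E [T [F ! [F ! [F num]]] @ [T [F ! [F a]]]] & [E [T [F ( [E [T [F a]]] )]]]]

4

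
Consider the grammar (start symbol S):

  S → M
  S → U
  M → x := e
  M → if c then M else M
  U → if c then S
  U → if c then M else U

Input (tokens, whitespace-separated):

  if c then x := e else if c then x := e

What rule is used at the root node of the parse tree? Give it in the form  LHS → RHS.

[S [U if c then [M x := e] else [U if c then [S [M x := e]]]]]

S → U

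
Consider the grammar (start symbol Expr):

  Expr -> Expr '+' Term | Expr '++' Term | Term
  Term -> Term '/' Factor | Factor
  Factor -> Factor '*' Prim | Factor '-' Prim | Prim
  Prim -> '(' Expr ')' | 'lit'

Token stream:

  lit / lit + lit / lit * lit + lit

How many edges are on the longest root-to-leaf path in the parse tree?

[Expr [Expr [Expr [Term [Term [Factor [Prim lit]]] / [Factor [Prim lit]]]] + [Term [Term [Factor [Prim lit]]] / [Factor [Factor [Prim lit]] * [Prim lit]]]] + [Term [Factor [Prim lit]]]]

7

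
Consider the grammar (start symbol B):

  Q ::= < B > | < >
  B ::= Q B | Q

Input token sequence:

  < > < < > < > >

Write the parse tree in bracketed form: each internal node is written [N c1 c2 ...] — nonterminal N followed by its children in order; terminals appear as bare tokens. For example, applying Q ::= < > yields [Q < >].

[B [Q < >] [B [Q < [B [Q < >] [B [Q < >]]] >]]]

B
Q B
< > B
< > Q
< > < B >
< > < Q B >
< > < < > B >
< > < < > Q >
< > < < > < > >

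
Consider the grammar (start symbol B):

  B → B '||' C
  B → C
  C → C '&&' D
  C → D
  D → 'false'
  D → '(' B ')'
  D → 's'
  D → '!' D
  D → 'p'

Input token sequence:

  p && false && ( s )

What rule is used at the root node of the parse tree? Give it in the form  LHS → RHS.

[B [C [C [C [D p]] && [D false]] && [D ( [B [C [D s]]] )]]]

B → C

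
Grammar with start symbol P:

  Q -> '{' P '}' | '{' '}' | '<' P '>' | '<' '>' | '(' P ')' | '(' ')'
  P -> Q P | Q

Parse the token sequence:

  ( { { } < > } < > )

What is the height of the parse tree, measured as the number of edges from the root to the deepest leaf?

7

[P [Q ( [P [Q { [P [Q { }] [P [Q < >]]] }] [P [Q < >]]] )]]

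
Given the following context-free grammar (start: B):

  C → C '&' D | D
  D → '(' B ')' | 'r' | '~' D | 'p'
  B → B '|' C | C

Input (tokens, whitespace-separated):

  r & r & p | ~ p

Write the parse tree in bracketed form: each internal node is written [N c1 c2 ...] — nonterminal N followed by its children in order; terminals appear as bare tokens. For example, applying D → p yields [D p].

[B [B [C [C [C [D r]] & [D r]] & [D p]]] | [C [D ~ [D p]]]]

B
B | C
C | C
C & D | C
C & D & D | C
D & D & D | C
r & D & D | C
r & r & D | C
r & r & p | C
r & r & p | D
r & r & p | ~ D
r & r & p | ~ p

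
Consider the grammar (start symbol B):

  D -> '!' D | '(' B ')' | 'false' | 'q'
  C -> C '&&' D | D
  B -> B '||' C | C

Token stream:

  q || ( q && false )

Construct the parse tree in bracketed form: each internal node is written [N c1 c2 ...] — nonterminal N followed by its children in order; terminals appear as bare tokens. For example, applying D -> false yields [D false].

B
B || C
C || C
D || C
q || C
q || D
q || ( B )
q || ( C )
q || ( C && D )
q || ( D && D )
q || ( q && D )
q || ( q && false )

[B [B [C [D q]]] || [C [D ( [B [C [C [D q]] && [D false]]] )]]]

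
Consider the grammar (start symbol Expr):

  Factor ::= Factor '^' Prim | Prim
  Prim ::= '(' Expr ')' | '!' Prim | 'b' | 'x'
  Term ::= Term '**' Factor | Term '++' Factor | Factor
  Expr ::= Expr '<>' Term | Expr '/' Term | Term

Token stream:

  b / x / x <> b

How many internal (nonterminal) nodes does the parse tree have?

16

[Expr [Expr [Expr [Expr [Term [Factor [Prim b]]]] / [Term [Factor [Prim x]]]] / [Term [Factor [Prim x]]]] <> [Term [Factor [Prim b]]]]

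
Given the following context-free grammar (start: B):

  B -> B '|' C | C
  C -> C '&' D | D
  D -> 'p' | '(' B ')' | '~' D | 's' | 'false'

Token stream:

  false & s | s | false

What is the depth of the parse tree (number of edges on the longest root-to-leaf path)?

[B [B [B [C [C [D false]] & [D s]]] | [C [D s]]] | [C [D false]]]

6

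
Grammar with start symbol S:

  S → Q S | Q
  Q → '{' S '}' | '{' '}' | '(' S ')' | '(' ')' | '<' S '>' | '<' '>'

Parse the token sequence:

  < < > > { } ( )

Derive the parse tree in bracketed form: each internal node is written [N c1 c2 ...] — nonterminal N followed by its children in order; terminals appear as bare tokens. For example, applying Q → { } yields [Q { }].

[S [Q < [S [Q < >]] >] [S [Q { }] [S [Q ( )]]]]

S
Q S
< S > S
< Q > S
< < > > S
< < > > Q S
< < > > { } S
< < > > { } Q
< < > > { } ( )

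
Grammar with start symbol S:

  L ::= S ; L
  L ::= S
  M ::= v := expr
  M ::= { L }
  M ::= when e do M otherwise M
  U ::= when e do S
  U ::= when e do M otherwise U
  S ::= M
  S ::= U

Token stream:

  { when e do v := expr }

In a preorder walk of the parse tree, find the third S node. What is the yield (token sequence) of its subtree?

v := expr

[S [M { [L [S [U when e do [S [M v := expr]]]]] }]]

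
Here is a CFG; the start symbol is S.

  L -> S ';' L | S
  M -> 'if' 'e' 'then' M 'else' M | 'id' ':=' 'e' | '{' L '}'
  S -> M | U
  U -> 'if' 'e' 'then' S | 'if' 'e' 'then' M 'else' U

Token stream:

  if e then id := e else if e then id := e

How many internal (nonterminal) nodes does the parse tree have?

6

[S [U if e then [M id := e] else [U if e then [S [M id := e]]]]]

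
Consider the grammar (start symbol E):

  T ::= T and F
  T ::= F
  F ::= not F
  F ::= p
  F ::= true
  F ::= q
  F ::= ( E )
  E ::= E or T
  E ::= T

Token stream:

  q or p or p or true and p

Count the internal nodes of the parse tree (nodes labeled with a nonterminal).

14

[E [E [E [E [T [F q]]] or [T [F p]]] or [T [F p]]] or [T [T [F true]] and [F p]]]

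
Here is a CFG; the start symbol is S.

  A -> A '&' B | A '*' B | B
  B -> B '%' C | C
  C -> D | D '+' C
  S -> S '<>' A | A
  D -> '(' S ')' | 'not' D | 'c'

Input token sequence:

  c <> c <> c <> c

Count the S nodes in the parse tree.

[S [S [S [S [A [B [C [D c]]]]] <> [A [B [C [D c]]]]] <> [A [B [C [D c]]]]] <> [A [B [C [D c]]]]]

4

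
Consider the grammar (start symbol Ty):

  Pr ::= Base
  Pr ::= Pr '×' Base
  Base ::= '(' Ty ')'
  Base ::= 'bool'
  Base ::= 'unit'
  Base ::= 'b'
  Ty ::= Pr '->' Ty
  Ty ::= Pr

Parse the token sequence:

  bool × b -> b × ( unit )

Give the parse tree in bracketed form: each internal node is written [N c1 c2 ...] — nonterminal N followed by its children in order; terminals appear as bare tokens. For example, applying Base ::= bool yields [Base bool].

Ty
Pr -> Ty
Pr × Base -> Ty
Base × Base -> Ty
bool × Base -> Ty
bool × b -> Ty
bool × b -> Pr
bool × b -> Pr × Base
bool × b -> Base × Base
bool × b -> b × Base
bool × b -> b × ( Ty )
bool × b -> b × ( Pr )
bool × b -> b × ( Base )
bool × b -> b × ( unit )

[Ty [Pr [Pr [Base bool]] × [Base b]] -> [Ty [Pr [Pr [Base b]] × [Base ( [Ty [Pr [Base unit]]] )]]]]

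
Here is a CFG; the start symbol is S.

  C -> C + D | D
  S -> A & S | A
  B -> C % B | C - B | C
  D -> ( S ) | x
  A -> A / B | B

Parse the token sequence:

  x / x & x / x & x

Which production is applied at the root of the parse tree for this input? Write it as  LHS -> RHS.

[S [A [A [B [C [D x]]]] / [B [C [D x]]]] & [S [A [A [B [C [D x]]]] / [B [C [D x]]]] & [S [A [B [C [D x]]]]]]]

S -> A & S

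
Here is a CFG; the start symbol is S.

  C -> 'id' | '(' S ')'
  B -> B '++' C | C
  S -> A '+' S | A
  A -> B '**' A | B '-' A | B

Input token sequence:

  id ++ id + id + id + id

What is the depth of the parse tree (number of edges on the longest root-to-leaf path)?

7

[S [A [B [B [C id]] ++ [C id]]] + [S [A [B [C id]]] + [S [A [B [C id]]] + [S [A [B [C id]]]]]]]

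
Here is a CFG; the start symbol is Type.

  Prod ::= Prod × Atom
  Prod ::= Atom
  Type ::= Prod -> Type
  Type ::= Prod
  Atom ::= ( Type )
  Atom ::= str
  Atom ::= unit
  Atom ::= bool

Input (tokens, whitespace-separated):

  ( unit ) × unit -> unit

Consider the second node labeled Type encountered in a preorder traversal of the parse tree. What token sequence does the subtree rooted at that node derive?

[Type [Prod [Prod [Atom ( [Type [Prod [Atom unit]]] )]] × [Atom unit]] -> [Type [Prod [Atom unit]]]]

unit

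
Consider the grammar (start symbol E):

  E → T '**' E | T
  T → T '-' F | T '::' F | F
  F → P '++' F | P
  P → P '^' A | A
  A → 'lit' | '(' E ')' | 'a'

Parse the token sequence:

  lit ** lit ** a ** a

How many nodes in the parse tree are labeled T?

[E [T [F [P [A lit]]]] ** [E [T [F [P [A lit]]]] ** [E [T [F [P [A a]]]] ** [E [T [F [P [A a]]]]]]]]

4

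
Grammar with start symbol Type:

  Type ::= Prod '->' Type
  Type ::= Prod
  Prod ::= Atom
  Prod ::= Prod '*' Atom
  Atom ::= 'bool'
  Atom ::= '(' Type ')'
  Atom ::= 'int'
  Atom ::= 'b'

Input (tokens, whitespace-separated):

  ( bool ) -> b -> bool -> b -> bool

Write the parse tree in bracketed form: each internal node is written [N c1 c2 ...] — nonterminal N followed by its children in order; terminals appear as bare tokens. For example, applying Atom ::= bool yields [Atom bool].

[Type [Prod [Atom ( [Type [Prod [Atom bool]]] )]] -> [Type [Prod [Atom b]] -> [Type [Prod [Atom bool]] -> [Type [Prod [Atom b]] -> [Type [Prod [Atom bool]]]]]]]

Type
Prod -> Type
Atom -> Type
( Type ) -> Type
( Prod ) -> Type
( Atom ) -> Type
( bool ) -> Type
( bool ) -> Prod -> Type
( bool ) -> Atom -> Type
( bool ) -> b -> Type
( bool ) -> b -> Prod -> Type
( bool ) -> b -> Atom -> Type
( bool ) -> b -> bool -> Type
( bool ) -> b -> bool -> Prod -> Type
( bool ) -> b -> bool -> Atom -> Type
( bool ) -> b -> bool -> b -> Type
( bool ) -> b -> bool -> b -> Prod
( bool ) -> b -> bool -> b -> Atom
( bool ) -> b -> bool -> b -> bool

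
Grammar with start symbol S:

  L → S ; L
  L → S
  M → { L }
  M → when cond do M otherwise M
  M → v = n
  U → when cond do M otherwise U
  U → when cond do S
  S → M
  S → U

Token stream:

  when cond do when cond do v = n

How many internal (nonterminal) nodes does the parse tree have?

[S [U when cond do [S [U when cond do [S [M v = n]]]]]]

6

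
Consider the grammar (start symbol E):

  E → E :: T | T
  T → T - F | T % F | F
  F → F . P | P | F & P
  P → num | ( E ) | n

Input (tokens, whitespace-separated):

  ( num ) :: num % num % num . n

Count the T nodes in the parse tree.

[E [E [T [F [P ( [E [T [F [P num]]]] )]]]] :: [T [T [T [F [P num]]] % [F [P num]]] % [F [F [P num]] . [P n]]]]

5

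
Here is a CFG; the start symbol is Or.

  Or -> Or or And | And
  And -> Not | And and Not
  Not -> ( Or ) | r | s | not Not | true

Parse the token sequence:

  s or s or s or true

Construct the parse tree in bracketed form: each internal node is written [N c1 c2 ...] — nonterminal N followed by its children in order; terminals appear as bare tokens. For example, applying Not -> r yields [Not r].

[Or [Or [Or [Or [And [Not s]]] or [And [Not s]]] or [And [Not s]]] or [And [Not true]]]

Or
Or or And
Or or And or And
Or or And or And or And
And or And or And or And
Not or And or And or And
s or And or And or And
s or Not or And or And
s or s or And or And
s or s or Not or And
s or s or s or And
s or s or s or Not
s or s or s or true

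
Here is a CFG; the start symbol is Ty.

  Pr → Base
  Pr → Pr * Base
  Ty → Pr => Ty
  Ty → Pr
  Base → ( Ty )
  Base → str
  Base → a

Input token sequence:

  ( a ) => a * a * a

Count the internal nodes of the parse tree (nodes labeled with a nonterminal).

13

[Ty [Pr [Base ( [Ty [Pr [Base a]]] )]] => [Ty [Pr [Pr [Pr [Base a]] * [Base a]] * [Base a]]]]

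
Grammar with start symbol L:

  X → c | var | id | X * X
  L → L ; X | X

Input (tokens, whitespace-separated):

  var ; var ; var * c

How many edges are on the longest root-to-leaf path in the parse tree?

[L [L [L [X var]] ; [X var]] ; [X [X var] * [X c]]]

4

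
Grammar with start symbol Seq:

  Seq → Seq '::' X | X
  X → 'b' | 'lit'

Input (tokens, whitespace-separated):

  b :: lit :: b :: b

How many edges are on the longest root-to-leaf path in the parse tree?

5

[Seq [Seq [Seq [Seq [X b]] :: [X lit]] :: [X b]] :: [X b]]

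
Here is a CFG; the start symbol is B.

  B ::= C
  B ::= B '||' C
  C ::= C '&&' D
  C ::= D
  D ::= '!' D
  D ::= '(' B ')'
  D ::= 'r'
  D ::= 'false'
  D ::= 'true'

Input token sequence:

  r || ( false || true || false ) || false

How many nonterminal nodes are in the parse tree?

18

[B [B [B [C [D r]]] || [C [D ( [B [B [B [C [D false]]] || [C [D true]]] || [C [D false]]] )]]] || [C [D false]]]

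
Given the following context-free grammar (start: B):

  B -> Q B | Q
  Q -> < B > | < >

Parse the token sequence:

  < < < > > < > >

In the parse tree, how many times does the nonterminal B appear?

4

[B [Q < [B [Q < [B [Q < >]] >] [B [Q < >]]] >]]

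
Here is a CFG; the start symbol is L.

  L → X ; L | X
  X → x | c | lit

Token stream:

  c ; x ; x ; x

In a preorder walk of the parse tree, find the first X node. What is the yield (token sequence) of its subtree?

[L [X c] ; [L [X x] ; [L [X x] ; [L [X x]]]]]

c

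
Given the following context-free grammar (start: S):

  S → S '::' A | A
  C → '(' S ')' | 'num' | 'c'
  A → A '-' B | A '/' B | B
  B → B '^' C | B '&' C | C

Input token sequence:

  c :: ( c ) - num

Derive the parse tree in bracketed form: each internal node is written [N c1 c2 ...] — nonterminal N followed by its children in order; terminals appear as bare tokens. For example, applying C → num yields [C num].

S
S :: A
A :: A
B :: A
C :: A
c :: A
c :: A - B
c :: B - B
c :: C - B
c :: ( S ) - B
c :: ( A ) - B
c :: ( B ) - B
c :: ( C ) - B
c :: ( c ) - B
c :: ( c ) - C
c :: ( c ) - num

[S [S [A [B [C c]]]] :: [A [A [B [C ( [S [A [B [C c]]]] )]]] - [B [C num]]]]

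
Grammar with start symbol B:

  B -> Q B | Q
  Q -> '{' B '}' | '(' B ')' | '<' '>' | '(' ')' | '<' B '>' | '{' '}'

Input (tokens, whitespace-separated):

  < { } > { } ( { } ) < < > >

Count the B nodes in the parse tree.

7

[B [Q < [B [Q { }]] >] [B [Q { }] [B [Q ( [B [Q { }]] )] [B [Q < [B [Q < >]] >]]]]]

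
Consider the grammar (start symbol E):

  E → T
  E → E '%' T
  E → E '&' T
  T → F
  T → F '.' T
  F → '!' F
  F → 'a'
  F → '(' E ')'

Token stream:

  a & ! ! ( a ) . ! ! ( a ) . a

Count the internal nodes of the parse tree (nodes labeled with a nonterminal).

[E [E [T [F a]]] & [T [F ! [F ! [F ( [E [T [F a]]] )]]] . [T [F ! [F ! [F ( [E [T [F a]]] )]]] . [T [F a]]]]]

20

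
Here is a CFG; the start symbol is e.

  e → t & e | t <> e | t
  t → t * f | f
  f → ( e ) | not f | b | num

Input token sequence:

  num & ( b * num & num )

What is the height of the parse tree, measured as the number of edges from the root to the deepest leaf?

8

[e [t [f num]] & [e [t [f ( [e [t [t [f b]] * [f num]] & [e [t [f num]]]] )]]]]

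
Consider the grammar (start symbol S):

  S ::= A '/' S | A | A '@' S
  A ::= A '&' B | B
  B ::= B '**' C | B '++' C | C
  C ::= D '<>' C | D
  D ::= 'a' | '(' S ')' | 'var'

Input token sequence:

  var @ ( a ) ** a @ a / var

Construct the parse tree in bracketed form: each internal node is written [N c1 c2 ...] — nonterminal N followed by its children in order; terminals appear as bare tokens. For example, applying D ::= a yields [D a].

[S [A [B [C [D var]]]] @ [S [A [B [B [C [D ( [S [A [B [C [D a]]]]] )]]] ** [C [D a]]]] @ [S [A [B [C [D a]]]] / [S [A [B [C [D var]]]]]]]]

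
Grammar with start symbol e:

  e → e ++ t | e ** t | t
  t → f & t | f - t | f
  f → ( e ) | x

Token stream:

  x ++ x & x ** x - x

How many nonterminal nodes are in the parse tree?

[e [e [e [t [f x]]] ++ [t [f x] & [t [f x]]]] ** [t [f x] - [t [f x]]]]

13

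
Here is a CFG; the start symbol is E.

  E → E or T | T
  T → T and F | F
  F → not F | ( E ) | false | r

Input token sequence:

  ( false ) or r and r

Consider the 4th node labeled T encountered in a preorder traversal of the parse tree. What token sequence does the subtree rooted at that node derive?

r

[E [E [T [F ( [E [T [F false]]] )]]] or [T [T [F r]] and [F r]]]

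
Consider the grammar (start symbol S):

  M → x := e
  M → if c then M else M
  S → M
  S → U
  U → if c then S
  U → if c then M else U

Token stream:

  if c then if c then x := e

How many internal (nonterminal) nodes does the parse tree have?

[S [U if c then [S [U if c then [S [M x := e]]]]]]

6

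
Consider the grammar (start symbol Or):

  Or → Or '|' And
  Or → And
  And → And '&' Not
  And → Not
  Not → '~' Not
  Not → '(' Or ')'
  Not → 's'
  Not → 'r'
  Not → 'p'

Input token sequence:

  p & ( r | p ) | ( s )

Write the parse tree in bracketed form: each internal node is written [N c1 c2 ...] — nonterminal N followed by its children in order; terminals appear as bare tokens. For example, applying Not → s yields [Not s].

Or
Or | And
And | And
And & Not | And
Not & Not | And
p & Not | And
p & ( Or ) | And
p & ( Or | And ) | And
p & ( And | And ) | And
p & ( Not | And ) | And
p & ( r | And ) | And
p & ( r | Not ) | And
p & ( r | p ) | And
p & ( r | p ) | Not
p & ( r | p ) | ( Or )
p & ( r | p ) | ( And )
p & ( r | p ) | ( Not )
p & ( r | p ) | ( s )

[Or [Or [And [And [Not p]] & [Not ( [Or [Or [And [Not r]]] | [And [Not p]]] )]]] | [And [Not ( [Or [And [Not s]]] )]]]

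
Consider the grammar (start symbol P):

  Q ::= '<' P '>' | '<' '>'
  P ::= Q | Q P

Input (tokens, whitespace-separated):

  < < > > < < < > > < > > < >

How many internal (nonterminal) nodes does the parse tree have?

14

[P [Q < [P [Q < >]] >] [P [Q < [P [Q < [P [Q < >]] >] [P [Q < >]]] >] [P [Q < >]]]]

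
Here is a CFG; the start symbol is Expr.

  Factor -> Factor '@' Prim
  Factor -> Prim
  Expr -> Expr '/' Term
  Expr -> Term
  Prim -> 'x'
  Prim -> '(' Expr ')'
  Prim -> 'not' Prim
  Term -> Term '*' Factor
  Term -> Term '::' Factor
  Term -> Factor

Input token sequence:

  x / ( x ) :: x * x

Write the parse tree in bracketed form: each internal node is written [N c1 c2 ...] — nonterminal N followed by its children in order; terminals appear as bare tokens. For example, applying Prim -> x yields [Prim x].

Expr
Expr / Term
Term / Term
Factor / Term
Prim / Term
x / Term
x / Term * Factor
x / Term :: Factor * Factor
x / Factor :: Factor * Factor
x / Prim :: Factor * Factor
x / ( Expr ) :: Factor * Factor
x / ( Term ) :: Factor * Factor
x / ( Factor ) :: Factor * Factor
x / ( Prim ) :: Factor * Factor
x / ( x ) :: Factor * Factor
x / ( x ) :: Prim * Factor
x / ( x ) :: x * Factor
x / ( x ) :: x * Prim
x / ( x ) :: x * x

[Expr [Expr [Term [Factor [Prim x]]]] / [Term [Term [Term [Factor [Prim ( [Expr [Term [Factor [Prim x]]]] )]]] :: [Factor [Prim x]]] * [Factor [Prim x]]]]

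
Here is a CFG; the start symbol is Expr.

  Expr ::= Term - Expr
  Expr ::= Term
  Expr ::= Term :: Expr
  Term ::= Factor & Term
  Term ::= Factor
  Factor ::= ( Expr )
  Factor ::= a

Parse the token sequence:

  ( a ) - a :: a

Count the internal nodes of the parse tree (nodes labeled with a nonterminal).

12

[Expr [Term [Factor ( [Expr [Term [Factor a]]] )]] - [Expr [Term [Factor a]] :: [Expr [Term [Factor a]]]]]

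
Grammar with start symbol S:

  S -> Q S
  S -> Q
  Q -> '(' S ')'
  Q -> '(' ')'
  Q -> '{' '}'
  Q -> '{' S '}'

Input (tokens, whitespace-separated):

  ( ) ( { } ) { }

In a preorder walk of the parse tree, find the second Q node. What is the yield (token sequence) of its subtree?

[S [Q ( )] [S [Q ( [S [Q { }]] )] [S [Q { }]]]]

( { } )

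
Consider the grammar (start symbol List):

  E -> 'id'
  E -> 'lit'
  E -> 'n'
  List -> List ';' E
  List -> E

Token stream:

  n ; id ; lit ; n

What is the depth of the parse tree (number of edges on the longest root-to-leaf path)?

[List [List [List [List [E n]] ; [E id]] ; [E lit]] ; [E n]]

5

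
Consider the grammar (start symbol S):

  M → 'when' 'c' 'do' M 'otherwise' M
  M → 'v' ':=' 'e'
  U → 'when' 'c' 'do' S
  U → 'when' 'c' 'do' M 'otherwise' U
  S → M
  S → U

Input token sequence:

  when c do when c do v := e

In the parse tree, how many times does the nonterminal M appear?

[S [U when c do [S [U when c do [S [M v := e]]]]]]

1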